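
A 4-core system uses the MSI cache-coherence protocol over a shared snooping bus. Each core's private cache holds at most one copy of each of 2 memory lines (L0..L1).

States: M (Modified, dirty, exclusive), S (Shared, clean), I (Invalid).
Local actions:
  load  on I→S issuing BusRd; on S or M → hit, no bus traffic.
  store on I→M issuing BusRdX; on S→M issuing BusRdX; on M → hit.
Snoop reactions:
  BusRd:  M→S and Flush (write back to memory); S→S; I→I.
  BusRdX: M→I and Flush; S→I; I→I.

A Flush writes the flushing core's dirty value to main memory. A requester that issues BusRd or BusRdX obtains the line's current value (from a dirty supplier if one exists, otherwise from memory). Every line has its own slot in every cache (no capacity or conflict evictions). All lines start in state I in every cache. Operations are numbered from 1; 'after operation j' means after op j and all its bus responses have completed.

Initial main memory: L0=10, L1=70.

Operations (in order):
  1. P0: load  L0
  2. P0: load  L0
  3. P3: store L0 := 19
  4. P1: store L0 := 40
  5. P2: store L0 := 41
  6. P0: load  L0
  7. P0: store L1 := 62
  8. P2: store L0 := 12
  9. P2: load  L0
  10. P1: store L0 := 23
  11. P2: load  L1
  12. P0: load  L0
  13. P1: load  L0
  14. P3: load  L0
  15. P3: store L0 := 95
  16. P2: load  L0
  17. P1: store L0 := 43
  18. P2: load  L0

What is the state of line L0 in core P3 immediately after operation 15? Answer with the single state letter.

state = M

  op1 P0: load  L0 → S/I/I/I on L0; bus BusRd; mem=10
  op2 P0: load  L0 → S/I/I/I on L0; bus (none); mem=10
  op3 P3: store L0 := 19 → I/I/I/M on L0; bus BusRdX; mem=10
  op4 P1: store L0 := 40 → I/M/I/I on L0; bus BusRdX Flush; mem=19
  op5 P2: store L0 := 41 → I/I/M/I on L0; bus BusRdX Flush; mem=40
  op6 P0: load  L0 → S/I/S/I on L0; bus BusRd Flush; mem=41
  op7 P0: store L1 := 62 → M/I/I/I on L1; bus BusRdX; mem=70
  op8 P2: store L0 := 12 → I/I/M/I on L0; bus BusRdX; mem=41
  op9 P2: load  L0 → I/I/M/I on L0; bus (none); mem=41
  op10 P1: store L0 := 23 → I/M/I/I on L0; bus BusRdX Flush; mem=12
  op11 P2: load  L1 → S/I/S/I on L1; bus BusRd Flush; mem=62
  op12 P0: load  L0 → S/S/I/I on L0; bus BusRd Flush; mem=23
  op13 P1: load  L0 → S/S/I/I on L0; bus (none); mem=23
  op14 P3: load  L0 → S/S/I/S on L0; bus BusRd; mem=23
  op15 P3: store L0 := 95 → I/I/I/M on L0; bus BusRdX; mem=23
  op16 P2: load  L0 → I/I/S/S on L0; bus BusRd Flush; mem=95
  op17 P1: store L0 := 43 → I/M/I/I on L0; bus BusRdX; mem=95
  op18 P2: load  L0 → I/S/S/I on L0; bus BusRd Flush; mem=43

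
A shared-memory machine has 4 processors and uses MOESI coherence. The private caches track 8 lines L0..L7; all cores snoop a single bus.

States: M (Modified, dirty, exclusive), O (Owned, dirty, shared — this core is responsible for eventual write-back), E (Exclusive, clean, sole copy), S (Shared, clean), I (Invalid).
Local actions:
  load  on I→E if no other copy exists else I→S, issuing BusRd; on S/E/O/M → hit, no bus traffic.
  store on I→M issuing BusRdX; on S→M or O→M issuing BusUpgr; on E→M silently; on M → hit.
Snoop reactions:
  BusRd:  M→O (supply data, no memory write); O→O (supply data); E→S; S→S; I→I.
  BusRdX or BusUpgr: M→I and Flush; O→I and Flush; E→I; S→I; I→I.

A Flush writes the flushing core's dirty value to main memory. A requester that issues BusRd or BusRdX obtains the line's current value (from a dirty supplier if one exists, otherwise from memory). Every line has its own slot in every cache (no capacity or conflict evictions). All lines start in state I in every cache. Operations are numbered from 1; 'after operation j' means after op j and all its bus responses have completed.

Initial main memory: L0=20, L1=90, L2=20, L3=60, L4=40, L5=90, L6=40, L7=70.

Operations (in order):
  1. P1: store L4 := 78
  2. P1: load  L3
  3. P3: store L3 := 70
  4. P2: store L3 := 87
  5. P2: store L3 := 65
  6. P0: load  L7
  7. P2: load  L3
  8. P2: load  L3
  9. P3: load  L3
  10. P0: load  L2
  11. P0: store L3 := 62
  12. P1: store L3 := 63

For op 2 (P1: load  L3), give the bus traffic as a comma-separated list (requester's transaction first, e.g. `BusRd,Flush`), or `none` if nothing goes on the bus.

bus = BusRd

1. P1: store L4 := 78  bus=[BusRdX]  L4: P0=I P1=M P2=I P3=I  mem[L4]=40
2. P1: load  L3  bus=[BusRd]  L3: P0=I P1=E P2=I P3=I  mem[L3]=60
3. P3: store L3 := 70  bus=[BusRdX]  L3: P0=I P1=I P2=I P3=M  mem[L3]=60
4. P2: store L3 := 87  bus=[BusRdX,Flush]  L3: P0=I P1=I P2=M P3=I  mem[L3]=70
5. P2: store L3 := 65  bus=[-]  L3: P0=I P1=I P2=M P3=I  mem[L3]=70
6. P0: load  L7  bus=[BusRd]  L7: P0=E P1=I P2=I P3=I  mem[L7]=70
7. P2: load  L3  bus=[-]  L3: P0=I P1=I P2=M P3=I  mem[L3]=70
8. P2: load  L3  bus=[-]  L3: P0=I P1=I P2=M P3=I  mem[L3]=70
9. P3: load  L3  bus=[BusRd]  L3: P0=I P1=I P2=O P3=S  mem[L3]=70
10. P0: load  L2  bus=[BusRd]  L2: P0=E P1=I P2=I P3=I  mem[L2]=20
11. P0: store L3 := 62  bus=[BusRdX,Flush]  L3: P0=M P1=I P2=I P3=I  mem[L3]=65
12. P1: store L3 := 63  bus=[BusRdX,Flush]  L3: P0=I P1=M P2=I P3=I  mem[L3]=62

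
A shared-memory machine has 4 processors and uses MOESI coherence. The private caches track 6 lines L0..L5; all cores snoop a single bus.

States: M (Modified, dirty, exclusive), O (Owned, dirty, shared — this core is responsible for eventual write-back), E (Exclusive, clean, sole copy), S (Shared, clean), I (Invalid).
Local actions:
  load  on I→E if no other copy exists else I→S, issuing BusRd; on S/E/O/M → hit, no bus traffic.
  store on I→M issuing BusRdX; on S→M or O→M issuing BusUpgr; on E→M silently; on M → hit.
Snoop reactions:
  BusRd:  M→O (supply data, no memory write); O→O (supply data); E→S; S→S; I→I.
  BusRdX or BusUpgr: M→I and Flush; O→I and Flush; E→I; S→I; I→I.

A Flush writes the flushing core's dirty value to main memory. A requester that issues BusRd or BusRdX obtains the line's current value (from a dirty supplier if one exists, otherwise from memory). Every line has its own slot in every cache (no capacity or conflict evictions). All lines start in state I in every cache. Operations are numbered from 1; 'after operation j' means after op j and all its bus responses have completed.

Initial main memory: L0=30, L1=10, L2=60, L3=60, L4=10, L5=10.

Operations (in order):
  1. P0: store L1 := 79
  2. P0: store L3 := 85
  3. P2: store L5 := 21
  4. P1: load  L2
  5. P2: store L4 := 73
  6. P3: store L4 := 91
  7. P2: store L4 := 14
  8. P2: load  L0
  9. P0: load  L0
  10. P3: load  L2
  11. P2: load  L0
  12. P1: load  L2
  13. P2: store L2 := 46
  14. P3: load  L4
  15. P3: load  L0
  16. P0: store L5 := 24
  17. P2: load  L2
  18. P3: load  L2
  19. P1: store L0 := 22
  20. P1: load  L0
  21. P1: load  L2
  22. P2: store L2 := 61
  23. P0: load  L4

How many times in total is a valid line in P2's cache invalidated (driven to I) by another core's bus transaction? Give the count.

step 1: P0: store L1 := 79  ⟶  MIII  (L1)  txn=BusRdX  M[L1]=10
step 2: P0: store L3 := 85  ⟶  MIII  (L3)  txn=BusRdX  M[L3]=60
step 3: P2: store L5 := 21  ⟶  IIMI  (L5)  txn=BusRdX  M[L5]=10
step 4: P1: load  L2  ⟶  IEII  (L2)  txn=BusRd  M[L2]=60
step 5: P2: store L4 := 73  ⟶  IIMI  (L4)  txn=BusRdX  M[L4]=10
step 6: P3: store L4 := 91  ⟶  IIIM  (L4)  txn=BusRdX+Flush  M[L4]=73
step 7: P2: store L4 := 14  ⟶  IIMI  (L4)  txn=BusRdX+Flush  M[L4]=91
step 8: P2: load  L0  ⟶  IIEI  (L0)  txn=BusRd  M[L0]=30
step 9: P0: load  L0  ⟶  SISI  (L0)  txn=BusRd  M[L0]=30
step 10: P3: load  L2  ⟶  ISIS  (L2)  txn=BusRd  M[L2]=60
step 11: P2: load  L0  ⟶  SISI  (L0)  txn=∅  M[L0]=30
step 12: P1: load  L2  ⟶  ISIS  (L2)  txn=∅  M[L2]=60
step 13: P2: store L2 := 46  ⟶  IIMI  (L2)  txn=BusRdX  M[L2]=60
step 14: P3: load  L4  ⟶  IIOS  (L4)  txn=BusRd  M[L4]=91
step 15: P3: load  L0  ⟶  SISS  (L0)  txn=BusRd  M[L0]=30
step 16: P0: store L5 := 24  ⟶  MIII  (L5)  txn=BusRdX+Flush  M[L5]=21
step 17: P2: load  L2  ⟶  IIMI  (L2)  txn=∅  M[L2]=60
step 18: P3: load  L2  ⟶  IIOS  (L2)  txn=BusRd  M[L2]=60
step 19: P1: store L0 := 22  ⟶  IMII  (L0)  txn=BusRdX  M[L0]=30
step 20: P1: load  L0  ⟶  IMII  (L0)  txn=∅  M[L0]=30
step 21: P1: load  L2  ⟶  ISOS  (L2)  txn=BusRd  M[L2]=60
step 22: P2: store L2 := 61  ⟶  IIMI  (L2)  txn=BusUpgr  M[L2]=60
step 23: P0: load  L4  ⟶  SIOS  (L4)  txn=BusRd  M[L4]=91

invalidations = 3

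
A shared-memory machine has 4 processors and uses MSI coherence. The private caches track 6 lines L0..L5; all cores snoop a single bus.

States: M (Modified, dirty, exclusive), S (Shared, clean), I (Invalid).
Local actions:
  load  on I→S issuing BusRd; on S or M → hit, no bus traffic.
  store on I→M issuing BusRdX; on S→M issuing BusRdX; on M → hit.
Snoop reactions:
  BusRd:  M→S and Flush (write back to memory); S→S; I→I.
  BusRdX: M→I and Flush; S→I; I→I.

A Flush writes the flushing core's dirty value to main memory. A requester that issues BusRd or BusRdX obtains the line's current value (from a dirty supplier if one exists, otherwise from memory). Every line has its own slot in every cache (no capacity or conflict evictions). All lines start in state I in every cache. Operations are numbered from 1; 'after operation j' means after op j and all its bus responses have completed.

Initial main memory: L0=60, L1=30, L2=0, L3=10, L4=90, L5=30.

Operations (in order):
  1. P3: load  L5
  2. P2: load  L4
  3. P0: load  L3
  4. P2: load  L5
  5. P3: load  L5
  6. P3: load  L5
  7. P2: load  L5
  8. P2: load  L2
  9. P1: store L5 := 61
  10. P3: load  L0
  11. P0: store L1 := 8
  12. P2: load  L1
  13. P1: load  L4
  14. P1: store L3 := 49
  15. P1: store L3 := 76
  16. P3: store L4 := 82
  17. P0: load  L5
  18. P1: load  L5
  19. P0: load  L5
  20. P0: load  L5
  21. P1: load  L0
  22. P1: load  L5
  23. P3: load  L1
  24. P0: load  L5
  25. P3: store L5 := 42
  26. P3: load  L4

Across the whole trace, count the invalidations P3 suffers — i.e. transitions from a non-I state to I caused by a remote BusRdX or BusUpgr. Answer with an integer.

invalidations = 1

  op1 P3: load  L5 → I/I/I/S on L5; bus BusRd; mem=30
  op2 P2: load  L4 → I/I/S/I on L4; bus BusRd; mem=90
  op3 P0: load  L3 → S/I/I/I on L3; bus BusRd; mem=10
  op4 P2: load  L5 → I/I/S/S on L5; bus BusRd; mem=30
  op5 P3: load  L5 → I/I/S/S on L5; bus (none); mem=30
  op6 P3: load  L5 → I/I/S/S on L5; bus (none); mem=30
  op7 P2: load  L5 → I/I/S/S on L5; bus (none); mem=30
  op8 P2: load  L2 → I/I/S/I on L2; bus BusRd; mem=0
  op9 P1: store L5 := 61 → I/M/I/I on L5; bus BusRdX; mem=30
  op10 P3: load  L0 → I/I/I/S on L0; bus BusRd; mem=60
  op11 P0: store L1 := 8 → M/I/I/I on L1; bus BusRdX; mem=30
  op12 P2: load  L1 → S/I/S/I on L1; bus BusRd Flush; mem=8
  op13 P1: load  L4 → I/S/S/I on L4; bus BusRd; mem=90
  op14 P1: store L3 := 49 → I/M/I/I on L3; bus BusRdX; mem=10
  op15 P1: store L3 := 76 → I/M/I/I on L3; bus (none); mem=10
  op16 P3: store L4 := 82 → I/I/I/M on L4; bus BusRdX; mem=90
  op17 P0: load  L5 → S/S/I/I on L5; bus BusRd Flush; mem=61
  op18 P1: load  L5 → S/S/I/I on L5; bus (none); mem=61
  op19 P0: load  L5 → S/S/I/I on L5; bus (none); mem=61
  op20 P0: load  L5 → S/S/I/I on L5; bus (none); mem=61
  op21 P1: load  L0 → I/S/I/S on L0; bus BusRd; mem=60
  op22 P1: load  L5 → S/S/I/I on L5; bus (none); mem=61
  op23 P3: load  L1 → S/I/S/S on L1; bus BusRd; mem=8
  op24 P0: load  L5 → S/S/I/I on L5; bus (none); mem=61
  op25 P3: store L5 := 42 → I/I/I/M on L5; bus BusRdX; mem=61
  op26 P3: load  L4 → I/I/I/M on L4; bus (none); mem=90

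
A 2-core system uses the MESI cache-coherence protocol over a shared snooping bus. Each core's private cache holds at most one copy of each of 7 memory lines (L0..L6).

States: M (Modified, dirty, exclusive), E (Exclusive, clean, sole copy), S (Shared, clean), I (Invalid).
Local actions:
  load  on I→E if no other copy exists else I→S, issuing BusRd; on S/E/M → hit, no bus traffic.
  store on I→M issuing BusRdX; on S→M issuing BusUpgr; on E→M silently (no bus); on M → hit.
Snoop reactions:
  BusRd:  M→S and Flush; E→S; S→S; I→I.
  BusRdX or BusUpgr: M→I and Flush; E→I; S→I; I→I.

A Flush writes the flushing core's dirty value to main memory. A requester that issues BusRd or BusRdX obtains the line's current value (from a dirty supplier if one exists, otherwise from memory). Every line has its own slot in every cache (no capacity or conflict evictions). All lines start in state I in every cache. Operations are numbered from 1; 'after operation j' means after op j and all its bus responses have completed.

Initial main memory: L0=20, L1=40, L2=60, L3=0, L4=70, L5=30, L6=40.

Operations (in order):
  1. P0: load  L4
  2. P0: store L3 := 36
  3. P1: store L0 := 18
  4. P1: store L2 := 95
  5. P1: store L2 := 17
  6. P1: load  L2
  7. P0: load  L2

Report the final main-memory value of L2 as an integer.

memory[L2] = 17

  op1 P0: load  L4 → E/I on L4; bus BusRd; mem=70
  op2 P0: store L3 := 36 → M/I on L3; bus BusRdX; mem=0
  op3 P1: store L0 := 18 → I/M on L0; bus BusRdX; mem=20
  op4 P1: store L2 := 95 → I/M on L2; bus BusRdX; mem=60
  op5 P1: store L2 := 17 → I/M on L2; bus (none); mem=60
  op6 P1: load  L2 → I/M on L2; bus (none); mem=60
  op7 P0: load  L2 → S/S on L2; bus BusRd Flush; mem=17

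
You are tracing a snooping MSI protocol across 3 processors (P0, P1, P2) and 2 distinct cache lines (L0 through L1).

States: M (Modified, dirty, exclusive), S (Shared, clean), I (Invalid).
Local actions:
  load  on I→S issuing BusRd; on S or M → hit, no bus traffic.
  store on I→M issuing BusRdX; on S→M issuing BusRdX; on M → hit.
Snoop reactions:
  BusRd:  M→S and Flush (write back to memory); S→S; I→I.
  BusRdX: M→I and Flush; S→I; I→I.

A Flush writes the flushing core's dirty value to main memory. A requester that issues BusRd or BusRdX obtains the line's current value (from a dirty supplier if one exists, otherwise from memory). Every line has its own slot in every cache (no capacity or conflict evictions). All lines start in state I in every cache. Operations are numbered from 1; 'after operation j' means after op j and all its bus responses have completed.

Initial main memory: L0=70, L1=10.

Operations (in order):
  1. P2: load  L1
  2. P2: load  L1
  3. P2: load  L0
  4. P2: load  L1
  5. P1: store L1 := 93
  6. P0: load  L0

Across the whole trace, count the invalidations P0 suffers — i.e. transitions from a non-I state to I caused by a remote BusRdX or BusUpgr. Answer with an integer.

invalidations = 0

  op1 P2: load  L1 → I/I/S on L1; bus BusRd; mem=10
  op2 P2: load  L1 → I/I/S on L1; bus (none); mem=10
  op3 P2: load  L0 → I/I/S on L0; bus BusRd; mem=70
  op4 P2: load  L1 → I/I/S on L1; bus (none); mem=10
  op5 P1: store L1 := 93 → I/M/I on L1; bus BusRdX; mem=10
  op6 P0: load  L0 → S/I/S on L0; bus BusRd; mem=70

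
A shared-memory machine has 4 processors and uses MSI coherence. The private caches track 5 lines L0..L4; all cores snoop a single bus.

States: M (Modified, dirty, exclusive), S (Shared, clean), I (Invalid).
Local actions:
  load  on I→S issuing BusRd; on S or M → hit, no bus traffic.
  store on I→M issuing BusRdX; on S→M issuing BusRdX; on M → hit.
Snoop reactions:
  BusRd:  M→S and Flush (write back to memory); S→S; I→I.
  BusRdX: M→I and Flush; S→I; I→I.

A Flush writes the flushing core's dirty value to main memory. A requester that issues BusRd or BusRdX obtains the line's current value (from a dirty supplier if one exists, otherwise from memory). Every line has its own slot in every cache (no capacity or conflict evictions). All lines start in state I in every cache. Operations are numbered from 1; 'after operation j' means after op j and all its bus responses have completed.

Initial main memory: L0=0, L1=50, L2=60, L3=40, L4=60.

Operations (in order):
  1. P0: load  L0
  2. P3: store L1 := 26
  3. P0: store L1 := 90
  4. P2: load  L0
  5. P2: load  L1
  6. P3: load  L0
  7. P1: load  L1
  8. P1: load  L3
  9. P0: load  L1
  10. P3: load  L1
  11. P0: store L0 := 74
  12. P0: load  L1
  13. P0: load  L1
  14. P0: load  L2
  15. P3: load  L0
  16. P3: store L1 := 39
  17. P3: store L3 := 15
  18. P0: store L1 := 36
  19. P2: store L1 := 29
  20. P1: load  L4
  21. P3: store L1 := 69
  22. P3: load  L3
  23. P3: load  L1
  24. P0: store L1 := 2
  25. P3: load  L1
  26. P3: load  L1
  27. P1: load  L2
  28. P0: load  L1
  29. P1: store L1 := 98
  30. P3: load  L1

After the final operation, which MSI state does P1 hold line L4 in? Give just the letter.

state = S

[1] P0: load  L0 | P0:S(0), P1:I, P2:I, P3:I | bus: BusRd
[2] P3: store L1 := 26 | P0:I, P1:I, P2:I, P3:M(26) | bus: BusRdX
[3] P0: store L1 := 90 | P0:M(90), P1:I, P2:I, P3:I | bus: BusRdX,Flush
[4] P2: load  L0 | P0:S(0), P1:I, P2:S(0), P3:I | bus: BusRd
[5] P2: load  L1 | P0:S(90), P1:I, P2:S(90), P3:I | bus: BusRd,Flush
[6] P3: load  L0 | P0:S(0), P1:I, P2:S(0), P3:S(0) | bus: BusRd
[7] P1: load  L1 | P0:S(90), P1:S(90), P2:S(90), P3:I | bus: BusRd
[8] P1: load  L3 | P0:I, P1:S(40), P2:I, P3:I | bus: BusRd
[9] P0: load  L1 | P0:S(90), P1:S(90), P2:S(90), P3:I | bus: none
[10] P3: load  L1 | P0:S(90), P1:S(90), P2:S(90), P3:S(90) | bus: BusRd
[11] P0: store L0 := 74 | P0:M(74), P1:I, P2:I, P3:I | bus: BusRdX
[12] P0: load  L1 | P0:S(90), P1:S(90), P2:S(90), P3:S(90) | bus: none
[13] P0: load  L1 | P0:S(90), P1:S(90), P2:S(90), P3:S(90) | bus: none
[14] P0: load  L2 | P0:S(60), P1:I, P2:I, P3:I | bus: BusRd
[15] P3: load  L0 | P0:S(74), P1:I, P2:I, P3:S(74) | bus: BusRd,Flush
[16] P3: store L1 := 39 | P0:I, P1:I, P2:I, P3:M(39) | bus: BusRdX
[17] P3: store L3 := 15 | P0:I, P1:I, P2:I, P3:M(15) | bus: BusRdX
[18] P0: store L1 := 36 | P0:M(36), P1:I, P2:I, P3:I | bus: BusRdX,Flush
[19] P2: store L1 := 29 | P0:I, P1:I, P2:M(29), P3:I | bus: BusRdX,Flush
[20] P1: load  L4 | P0:I, P1:S(60), P2:I, P3:I | bus: BusRd
[21] P3: store L1 := 69 | P0:I, P1:I, P2:I, P3:M(69) | bus: BusRdX,Flush
[22] P3: load  L3 | P0:I, P1:I, P2:I, P3:M(15) | bus: none
[23] P3: load  L1 | P0:I, P1:I, P2:I, P3:M(69) | bus: none
[24] P0: store L1 := 2 | P0:M(2), P1:I, P2:I, P3:I | bus: BusRdX,Flush
[25] P3: load  L1 | P0:S(2), P1:I, P2:I, P3:S(2) | bus: BusRd,Flush
[26] P3: load  L1 | P0:S(2), P1:I, P2:I, P3:S(2) | bus: none
[27] P1: load  L2 | P0:S(60), P1:S(60), P2:I, P3:I | bus: BusRd
[28] P0: load  L1 | P0:S(2), P1:I, P2:I, P3:S(2) | bus: none
[29] P1: store L1 := 98 | P0:I, P1:M(98), P2:I, P3:I | bus: BusRdX
[30] P3: load  L1 | P0:I, P1:S(98), P2:I, P3:S(98) | bus: BusRd,Flush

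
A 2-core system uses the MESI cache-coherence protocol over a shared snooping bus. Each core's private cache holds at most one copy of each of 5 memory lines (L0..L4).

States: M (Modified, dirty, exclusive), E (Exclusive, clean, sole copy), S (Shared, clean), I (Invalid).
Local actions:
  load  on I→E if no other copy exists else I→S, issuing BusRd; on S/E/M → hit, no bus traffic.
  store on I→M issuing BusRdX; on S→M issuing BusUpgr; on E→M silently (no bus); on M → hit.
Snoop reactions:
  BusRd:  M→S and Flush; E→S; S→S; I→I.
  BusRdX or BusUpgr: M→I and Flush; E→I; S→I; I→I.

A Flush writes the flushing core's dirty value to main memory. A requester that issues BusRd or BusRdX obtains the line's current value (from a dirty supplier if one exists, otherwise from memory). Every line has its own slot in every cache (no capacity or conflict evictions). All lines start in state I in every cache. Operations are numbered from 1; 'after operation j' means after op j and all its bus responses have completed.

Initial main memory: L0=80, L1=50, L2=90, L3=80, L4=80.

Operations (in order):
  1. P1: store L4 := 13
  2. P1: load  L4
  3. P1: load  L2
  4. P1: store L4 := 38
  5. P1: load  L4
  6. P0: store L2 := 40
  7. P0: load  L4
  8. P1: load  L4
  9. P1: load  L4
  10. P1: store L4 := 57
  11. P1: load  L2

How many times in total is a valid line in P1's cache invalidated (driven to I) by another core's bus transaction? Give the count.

invalidations = 1

  op1 P1: store L4 := 13 → I/M on L4; bus BusRdX; mem=80
  op2 P1: load  L4 → I/M on L4; bus (none); mem=80
  op3 P1: load  L2 → I/E on L2; bus BusRd; mem=90
  op4 P1: store L4 := 38 → I/M on L4; bus (none); mem=80
  op5 P1: load  L4 → I/M on L4; bus (none); mem=80
  op6 P0: store L2 := 40 → M/I on L2; bus BusRdX; mem=90
  op7 P0: load  L4 → S/S on L4; bus BusRd Flush; mem=38
  op8 P1: load  L4 → S/S on L4; bus (none); mem=38
  op9 P1: load  L4 → S/S on L4; bus (none); mem=38
  op10 P1: store L4 := 57 → I/M on L4; bus BusUpgr; mem=38
  op11 P1: load  L2 → S/S on L2; bus BusRd Flush; mem=40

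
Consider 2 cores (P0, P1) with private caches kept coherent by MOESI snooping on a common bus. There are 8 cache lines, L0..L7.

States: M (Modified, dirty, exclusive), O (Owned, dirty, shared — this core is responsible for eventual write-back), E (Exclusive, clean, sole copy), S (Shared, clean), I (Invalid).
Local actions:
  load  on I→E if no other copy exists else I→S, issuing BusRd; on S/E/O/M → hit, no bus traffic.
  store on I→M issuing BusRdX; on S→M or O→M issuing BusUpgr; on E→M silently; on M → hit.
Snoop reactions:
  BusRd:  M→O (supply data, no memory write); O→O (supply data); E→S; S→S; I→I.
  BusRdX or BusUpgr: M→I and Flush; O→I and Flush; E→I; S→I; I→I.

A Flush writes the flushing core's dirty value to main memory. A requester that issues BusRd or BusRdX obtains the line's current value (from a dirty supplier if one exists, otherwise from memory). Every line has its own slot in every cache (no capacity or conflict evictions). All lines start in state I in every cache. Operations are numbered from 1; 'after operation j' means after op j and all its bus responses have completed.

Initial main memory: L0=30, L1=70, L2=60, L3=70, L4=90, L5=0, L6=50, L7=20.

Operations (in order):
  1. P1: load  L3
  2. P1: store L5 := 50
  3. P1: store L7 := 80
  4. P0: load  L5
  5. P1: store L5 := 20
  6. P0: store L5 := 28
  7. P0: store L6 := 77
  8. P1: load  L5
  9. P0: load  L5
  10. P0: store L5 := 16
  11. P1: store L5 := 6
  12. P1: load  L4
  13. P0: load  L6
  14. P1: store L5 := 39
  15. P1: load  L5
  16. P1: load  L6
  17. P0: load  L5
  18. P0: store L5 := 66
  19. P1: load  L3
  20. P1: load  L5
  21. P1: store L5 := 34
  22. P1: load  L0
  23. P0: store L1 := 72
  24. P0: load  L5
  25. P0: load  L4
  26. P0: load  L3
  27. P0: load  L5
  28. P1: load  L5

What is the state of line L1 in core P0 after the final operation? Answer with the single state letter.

state = M

step 1: P1: load  L3  ⟶  IE  (L3)  txn=BusRd  M[L3]=70
step 2: P1: store L5 := 50  ⟶  IM  (L5)  txn=BusRdX  M[L5]=0
step 3: P1: store L7 := 80  ⟶  IM  (L7)  txn=BusRdX  M[L7]=20
step 4: P0: load  L5  ⟶  SO  (L5)  txn=BusRd  M[L5]=0
step 5: P1: store L5 := 20  ⟶  IM  (L5)  txn=BusUpgr  M[L5]=0
step 6: P0: store L5 := 28  ⟶  MI  (L5)  txn=BusRdX+Flush  M[L5]=20
step 7: P0: store L6 := 77  ⟶  MI  (L6)  txn=BusRdX  M[L6]=50
step 8: P1: load  L5  ⟶  OS  (L5)  txn=BusRd  M[L5]=20
step 9: P0: load  L5  ⟶  OS  (L5)  txn=∅  M[L5]=20
step 10: P0: store L5 := 16  ⟶  MI  (L5)  txn=BusUpgr  M[L5]=20
step 11: P1: store L5 := 6  ⟶  IM  (L5)  txn=BusRdX+Flush  M[L5]=16
step 12: P1: load  L4  ⟶  IE  (L4)  txn=BusRd  M[L4]=90
step 13: P0: load  L6  ⟶  MI  (L6)  txn=∅  M[L6]=50
step 14: P1: store L5 := 39  ⟶  IM  (L5)  txn=∅  M[L5]=16
step 15: P1: load  L5  ⟶  IM  (L5)  txn=∅  M[L5]=16
step 16: P1: load  L6  ⟶  OS  (L6)  txn=BusRd  M[L6]=50
step 17: P0: load  L5  ⟶  SO  (L5)  txn=BusRd  M[L5]=16
step 18: P0: store L5 := 66  ⟶  MI  (L5)  txn=BusUpgr+Flush  M[L5]=39
step 19: P1: load  L3  ⟶  IE  (L3)  txn=∅  M[L3]=70
step 20: P1: load  L5  ⟶  OS  (L5)  txn=BusRd  M[L5]=39
step 21: P1: store L5 := 34  ⟶  IM  (L5)  txn=BusUpgr+Flush  M[L5]=66
step 22: P1: load  L0  ⟶  IE  (L0)  txn=BusRd  M[L0]=30
step 23: P0: store L1 := 72  ⟶  MI  (L1)  txn=BusRdX  M[L1]=70
step 24: P0: load  L5  ⟶  SO  (L5)  txn=BusRd  M[L5]=66
step 25: P0: load  L4  ⟶  SS  (L4)  txn=BusRd  M[L4]=90
step 26: P0: load  L3  ⟶  SS  (L3)  txn=BusRd  M[L3]=70
step 27: P0: load  L5  ⟶  SO  (L5)  txn=∅  M[L5]=66
step 28: P1: load  L5  ⟶  SO  (L5)  txn=∅  M[L5]=66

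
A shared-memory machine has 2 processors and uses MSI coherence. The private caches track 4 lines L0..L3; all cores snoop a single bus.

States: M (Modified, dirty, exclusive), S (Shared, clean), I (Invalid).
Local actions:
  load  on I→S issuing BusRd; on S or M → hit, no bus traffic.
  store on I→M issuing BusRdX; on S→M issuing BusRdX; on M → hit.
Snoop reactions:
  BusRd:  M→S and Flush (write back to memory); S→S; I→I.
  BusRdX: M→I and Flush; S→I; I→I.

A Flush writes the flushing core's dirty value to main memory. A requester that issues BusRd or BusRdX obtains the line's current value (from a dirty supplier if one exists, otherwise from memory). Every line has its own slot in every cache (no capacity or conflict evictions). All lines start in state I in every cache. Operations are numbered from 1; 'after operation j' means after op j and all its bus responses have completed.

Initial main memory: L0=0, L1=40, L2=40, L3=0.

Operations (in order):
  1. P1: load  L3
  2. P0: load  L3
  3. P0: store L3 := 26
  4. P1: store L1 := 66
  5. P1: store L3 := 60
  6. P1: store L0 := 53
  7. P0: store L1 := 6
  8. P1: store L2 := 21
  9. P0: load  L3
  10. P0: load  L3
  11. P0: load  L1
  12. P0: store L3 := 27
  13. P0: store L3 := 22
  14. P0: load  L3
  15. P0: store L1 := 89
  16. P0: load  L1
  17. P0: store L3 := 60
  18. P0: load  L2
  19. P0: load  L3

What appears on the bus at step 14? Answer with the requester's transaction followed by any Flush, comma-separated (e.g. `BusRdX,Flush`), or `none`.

  op1 P1: load  L3 → I/S on L3; bus BusRd; mem=0
  op2 P0: load  L3 → S/S on L3; bus BusRd; mem=0
  op3 P0: store L3 := 26 → M/I on L3; bus BusRdX; mem=0
  op4 P1: store L1 := 66 → I/M on L1; bus BusRdX; mem=40
  op5 P1: store L3 := 60 → I/M on L3; bus BusRdX Flush; mem=26
  op6 P1: store L0 := 53 → I/M on L0; bus BusRdX; mem=0
  op7 P0: store L1 := 6 → M/I on L1; bus BusRdX Flush; mem=66
  op8 P1: store L2 := 21 → I/M on L2; bus BusRdX; mem=40
  op9 P0: load  L3 → S/S on L3; bus BusRd Flush; mem=60
  op10 P0: load  L3 → S/S on L3; bus (none); mem=60
  op11 P0: load  L1 → M/I on L1; bus (none); mem=66
  op12 P0: store L3 := 27 → M/I on L3; bus BusRdX; mem=60
  op13 P0: store L3 := 22 → M/I on L3; bus (none); mem=60
  op14 P0: load  L3 → M/I on L3; bus (none); mem=60
  op15 P0: store L1 := 89 → M/I on L1; bus (none); mem=66
  op16 P0: load  L1 → M/I on L1; bus (none); mem=66
  op17 P0: store L3 := 60 → M/I on L3; bus (none); mem=60
  op18 P0: load  L2 → S/S on L2; bus BusRd Flush; mem=21
  op19 P0: load  L3 → M/I on L3; bus (none); mem=60

bus = none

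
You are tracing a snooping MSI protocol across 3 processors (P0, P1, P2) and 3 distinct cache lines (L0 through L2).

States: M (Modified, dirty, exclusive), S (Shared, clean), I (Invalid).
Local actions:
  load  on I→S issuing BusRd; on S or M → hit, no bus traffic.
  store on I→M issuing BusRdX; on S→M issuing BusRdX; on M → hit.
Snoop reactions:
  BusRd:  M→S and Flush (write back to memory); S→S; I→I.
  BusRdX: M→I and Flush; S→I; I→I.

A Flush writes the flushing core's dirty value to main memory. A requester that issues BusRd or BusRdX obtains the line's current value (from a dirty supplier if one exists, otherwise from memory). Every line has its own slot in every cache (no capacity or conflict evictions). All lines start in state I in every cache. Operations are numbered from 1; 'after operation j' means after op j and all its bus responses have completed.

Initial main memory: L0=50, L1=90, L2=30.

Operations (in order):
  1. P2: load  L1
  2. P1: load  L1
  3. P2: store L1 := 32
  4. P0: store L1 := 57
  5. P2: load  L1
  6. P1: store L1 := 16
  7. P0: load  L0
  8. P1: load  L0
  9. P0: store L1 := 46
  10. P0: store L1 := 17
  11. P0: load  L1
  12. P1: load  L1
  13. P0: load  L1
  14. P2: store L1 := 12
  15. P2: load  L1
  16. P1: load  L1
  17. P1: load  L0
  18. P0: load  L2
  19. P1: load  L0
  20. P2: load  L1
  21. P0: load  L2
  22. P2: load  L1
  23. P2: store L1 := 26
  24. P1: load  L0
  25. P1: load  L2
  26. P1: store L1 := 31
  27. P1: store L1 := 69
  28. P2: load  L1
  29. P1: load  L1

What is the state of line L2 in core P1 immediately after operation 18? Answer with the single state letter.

step 1: P2: load  L1  ⟶  IIS  (L1)  txn=BusRd  M[L1]=90
step 2: P1: load  L1  ⟶  ISS  (L1)  txn=BusRd  M[L1]=90
step 3: P2: store L1 := 32  ⟶  IIM  (L1)  txn=BusRdX  M[L1]=90
step 4: P0: store L1 := 57  ⟶  MII  (L1)  txn=BusRdX+Flush  M[L1]=32
step 5: P2: load  L1  ⟶  SIS  (L1)  txn=BusRd+Flush  M[L1]=57
step 6: P1: store L1 := 16  ⟶  IMI  (L1)  txn=BusRdX  M[L1]=57
step 7: P0: load  L0  ⟶  SII  (L0)  txn=BusRd  M[L0]=50
step 8: P1: load  L0  ⟶  SSI  (L0)  txn=BusRd  M[L0]=50
step 9: P0: store L1 := 46  ⟶  MII  (L1)  txn=BusRdX+Flush  M[L1]=16
step 10: P0: store L1 := 17  ⟶  MII  (L1)  txn=∅  M[L1]=16
step 11: P0: load  L1  ⟶  MII  (L1)  txn=∅  M[L1]=16
step 12: P1: load  L1  ⟶  SSI  (L1)  txn=BusRd+Flush  M[L1]=17
step 13: P0: load  L1  ⟶  SSI  (L1)  txn=∅  M[L1]=17
step 14: P2: store L1 := 12  ⟶  IIM  (L1)  txn=BusRdX  M[L1]=17
step 15: P2: load  L1  ⟶  IIM  (L1)  txn=∅  M[L1]=17
step 16: P1: load  L1  ⟶  ISS  (L1)  txn=BusRd+Flush  M[L1]=12
step 17: P1: load  L0  ⟶  SSI  (L0)  txn=∅  M[L0]=50
step 18: P0: load  L2  ⟶  SII  (L2)  txn=BusRd  M[L2]=30
step 19: P1: load  L0  ⟶  SSI  (L0)  txn=∅  M[L0]=50
step 20: P2: load  L1  ⟶  ISS  (L1)  txn=∅  M[L1]=12
step 21: P0: load  L2  ⟶  SII  (L2)  txn=∅  M[L2]=30
step 22: P2: load  L1  ⟶  ISS  (L1)  txn=∅  M[L1]=12
step 23: P2: store L1 := 26  ⟶  IIM  (L1)  txn=BusRdX  M[L1]=12
step 24: P1: load  L0  ⟶  SSI  (L0)  txn=∅  M[L0]=50
step 25: P1: load  L2  ⟶  SSI  (L2)  txn=BusRd  M[L2]=30
step 26: P1: store L1 := 31  ⟶  IMI  (L1)  txn=BusRdX+Flush  M[L1]=26
step 27: P1: store L1 := 69  ⟶  IMI  (L1)  txn=∅  M[L1]=26
step 28: P2: load  L1  ⟶  ISS  (L1)  txn=BusRd+Flush  M[L1]=69
step 29: P1: load  L1  ⟶  ISS  (L1)  txn=∅  M[L1]=69

state = I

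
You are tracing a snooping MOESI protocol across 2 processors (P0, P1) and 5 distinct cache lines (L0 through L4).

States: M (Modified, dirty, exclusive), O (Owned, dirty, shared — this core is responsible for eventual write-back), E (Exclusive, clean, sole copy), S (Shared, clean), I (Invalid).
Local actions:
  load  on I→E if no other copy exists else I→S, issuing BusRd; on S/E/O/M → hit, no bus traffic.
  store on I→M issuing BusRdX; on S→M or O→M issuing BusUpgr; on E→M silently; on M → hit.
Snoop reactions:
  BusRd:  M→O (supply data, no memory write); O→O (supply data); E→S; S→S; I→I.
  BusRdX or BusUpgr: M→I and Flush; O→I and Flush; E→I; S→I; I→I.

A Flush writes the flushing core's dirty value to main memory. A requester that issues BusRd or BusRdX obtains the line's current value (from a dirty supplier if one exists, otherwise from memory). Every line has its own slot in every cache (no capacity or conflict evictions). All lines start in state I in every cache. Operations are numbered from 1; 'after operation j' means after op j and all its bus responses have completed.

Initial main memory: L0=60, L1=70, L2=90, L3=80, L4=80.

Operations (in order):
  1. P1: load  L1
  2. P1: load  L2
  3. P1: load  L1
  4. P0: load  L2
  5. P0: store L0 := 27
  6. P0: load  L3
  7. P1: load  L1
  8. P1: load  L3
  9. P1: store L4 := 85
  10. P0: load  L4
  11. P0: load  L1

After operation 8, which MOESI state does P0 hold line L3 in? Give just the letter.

state = S

1. P1: load  L1  bus=[BusRd]  L1: P0=I P1=E  mem[L1]=70
2. P1: load  L2  bus=[BusRd]  L2: P0=I P1=E  mem[L2]=90
3. P1: load  L1  bus=[-]  L1: P0=I P1=E  mem[L1]=70
4. P0: load  L2  bus=[BusRd]  L2: P0=S P1=S  mem[L2]=90
5. P0: store L0 := 27  bus=[BusRdX]  L0: P0=M P1=I  mem[L0]=60
6. P0: load  L3  bus=[BusRd]  L3: P0=E P1=I  mem[L3]=80
7. P1: load  L1  bus=[-]  L1: P0=I P1=E  mem[L1]=70
8. P1: load  L3  bus=[BusRd]  L3: P0=S P1=S  mem[L3]=80
9. P1: store L4 := 85  bus=[BusRdX]  L4: P0=I P1=M  mem[L4]=80
10. P0: load  L4  bus=[BusRd]  L4: P0=S P1=O  mem[L4]=80
11. P0: load  L1  bus=[BusRd]  L1: P0=S P1=S  mem[L1]=70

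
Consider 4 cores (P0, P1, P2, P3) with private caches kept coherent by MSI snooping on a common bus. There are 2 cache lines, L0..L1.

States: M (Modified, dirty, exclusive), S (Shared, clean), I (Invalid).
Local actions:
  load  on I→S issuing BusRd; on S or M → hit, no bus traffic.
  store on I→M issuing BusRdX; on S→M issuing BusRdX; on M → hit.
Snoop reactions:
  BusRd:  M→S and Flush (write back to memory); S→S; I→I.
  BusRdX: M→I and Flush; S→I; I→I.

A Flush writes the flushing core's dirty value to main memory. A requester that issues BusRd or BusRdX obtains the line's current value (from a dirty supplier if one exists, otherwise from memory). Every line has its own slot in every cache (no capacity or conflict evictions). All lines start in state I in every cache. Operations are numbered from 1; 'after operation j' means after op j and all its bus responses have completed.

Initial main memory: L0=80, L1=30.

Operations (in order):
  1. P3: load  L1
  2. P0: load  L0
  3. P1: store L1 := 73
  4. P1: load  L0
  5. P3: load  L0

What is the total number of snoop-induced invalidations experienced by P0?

invalidations = 0

[1] P3: load  L1 | P0:I, P1:I, P2:I, P3:S(30) | bus: BusRd
[2] P0: load  L0 | P0:S(80), P1:I, P2:I, P3:I | bus: BusRd
[3] P1: store L1 := 73 | P0:I, P1:M(73), P2:I, P3:I | bus: BusRdX
[4] P1: load  L0 | P0:S(80), P1:S(80), P2:I, P3:I | bus: BusRd
[5] P3: load  L0 | P0:S(80), P1:S(80), P2:I, P3:S(80) | bus: BusRd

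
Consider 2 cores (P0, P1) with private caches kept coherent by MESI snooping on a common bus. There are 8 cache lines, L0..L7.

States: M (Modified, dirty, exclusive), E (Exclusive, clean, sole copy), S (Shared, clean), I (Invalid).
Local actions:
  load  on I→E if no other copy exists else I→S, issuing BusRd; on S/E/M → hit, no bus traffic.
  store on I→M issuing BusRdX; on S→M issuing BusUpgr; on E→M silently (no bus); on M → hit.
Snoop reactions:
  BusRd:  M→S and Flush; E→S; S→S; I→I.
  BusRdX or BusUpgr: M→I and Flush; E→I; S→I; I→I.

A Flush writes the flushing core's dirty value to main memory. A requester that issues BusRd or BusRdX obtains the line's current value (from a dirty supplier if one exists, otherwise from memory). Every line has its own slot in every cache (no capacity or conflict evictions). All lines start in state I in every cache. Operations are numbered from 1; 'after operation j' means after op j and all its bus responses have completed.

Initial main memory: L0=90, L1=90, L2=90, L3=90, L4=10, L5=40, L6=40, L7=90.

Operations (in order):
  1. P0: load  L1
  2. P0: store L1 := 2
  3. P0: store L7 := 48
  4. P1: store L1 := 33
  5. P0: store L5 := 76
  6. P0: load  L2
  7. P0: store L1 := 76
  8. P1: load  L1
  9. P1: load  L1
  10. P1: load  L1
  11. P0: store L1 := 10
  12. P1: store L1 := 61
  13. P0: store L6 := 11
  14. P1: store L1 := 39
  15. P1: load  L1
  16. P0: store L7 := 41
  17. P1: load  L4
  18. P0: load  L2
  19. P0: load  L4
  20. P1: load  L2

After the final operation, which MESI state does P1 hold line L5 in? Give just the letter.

state = I

  op1 P0: load  L1 → E/I on L1; bus BusRd; mem=90
  op2 P0: store L1 := 2 → M/I on L1; bus (none); mem=90
  op3 P0: store L7 := 48 → M/I on L7; bus BusRdX; mem=90
  op4 P1: store L1 := 33 → I/M on L1; bus BusRdX Flush; mem=2
  op5 P0: store L5 := 76 → M/I on L5; bus BusRdX; mem=40
  op6 P0: load  L2 → E/I on L2; bus BusRd; mem=90
  op7 P0: store L1 := 76 → M/I on L1; bus BusRdX Flush; mem=33
  op8 P1: load  L1 → S/S on L1; bus BusRd Flush; mem=76
  op9 P1: load  L1 → S/S on L1; bus (none); mem=76
  op10 P1: load  L1 → S/S on L1; bus (none); mem=76
  op11 P0: store L1 := 10 → M/I on L1; bus BusUpgr; mem=76
  op12 P1: store L1 := 61 → I/M on L1; bus BusRdX Flush; mem=10
  op13 P0: store L6 := 11 → M/I on L6; bus BusRdX; mem=40
  op14 P1: store L1 := 39 → I/M on L1; bus (none); mem=10
  op15 P1: load  L1 → I/M on L1; bus (none); mem=10
  op16 P0: store L7 := 41 → M/I on L7; bus (none); mem=90
  op17 P1: load  L4 → I/E on L4; bus BusRd; mem=10
  op18 P0: load  L2 → E/I on L2; bus (none); mem=90
  op19 P0: load  L4 → S/S on L4; bus BusRd; mem=10
  op20 P1: load  L2 → S/S on L2; bus BusRd; mem=90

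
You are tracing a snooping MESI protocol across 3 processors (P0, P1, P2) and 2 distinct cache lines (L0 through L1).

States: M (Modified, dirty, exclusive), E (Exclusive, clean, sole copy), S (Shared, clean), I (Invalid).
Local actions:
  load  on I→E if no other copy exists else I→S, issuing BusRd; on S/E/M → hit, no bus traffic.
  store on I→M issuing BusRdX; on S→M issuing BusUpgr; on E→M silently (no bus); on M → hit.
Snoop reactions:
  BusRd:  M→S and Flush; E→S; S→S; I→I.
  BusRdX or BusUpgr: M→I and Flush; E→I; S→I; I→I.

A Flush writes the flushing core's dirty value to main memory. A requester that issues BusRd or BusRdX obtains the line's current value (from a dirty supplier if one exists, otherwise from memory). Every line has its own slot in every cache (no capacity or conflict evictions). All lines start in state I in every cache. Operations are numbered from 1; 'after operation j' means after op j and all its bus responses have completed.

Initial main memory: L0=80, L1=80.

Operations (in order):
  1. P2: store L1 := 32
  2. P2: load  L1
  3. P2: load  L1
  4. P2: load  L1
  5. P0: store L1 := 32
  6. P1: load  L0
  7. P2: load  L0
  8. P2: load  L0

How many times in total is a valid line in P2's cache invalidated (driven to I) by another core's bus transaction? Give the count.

invalidations = 1

1. P2: store L1 := 32  bus=[BusRdX]  L1: P0=I P1=I P2=M  mem[L1]=80
2. P2: load  L1  bus=[-]  L1: P0=I P1=I P2=M  mem[L1]=80
3. P2: load  L1  bus=[-]  L1: P0=I P1=I P2=M  mem[L1]=80
4. P2: load  L1  bus=[-]  L1: P0=I P1=I P2=M  mem[L1]=80
5. P0: store L1 := 32  bus=[BusRdX,Flush]  L1: P0=M P1=I P2=I  mem[L1]=32
6. P1: load  L0  bus=[BusRd]  L0: P0=I P1=E P2=I  mem[L0]=80
7. P2: load  L0  bus=[BusRd]  L0: P0=I P1=S P2=S  mem[L0]=80
8. P2: load  L0  bus=[-]  L0: P0=I P1=S P2=S  mem[L0]=80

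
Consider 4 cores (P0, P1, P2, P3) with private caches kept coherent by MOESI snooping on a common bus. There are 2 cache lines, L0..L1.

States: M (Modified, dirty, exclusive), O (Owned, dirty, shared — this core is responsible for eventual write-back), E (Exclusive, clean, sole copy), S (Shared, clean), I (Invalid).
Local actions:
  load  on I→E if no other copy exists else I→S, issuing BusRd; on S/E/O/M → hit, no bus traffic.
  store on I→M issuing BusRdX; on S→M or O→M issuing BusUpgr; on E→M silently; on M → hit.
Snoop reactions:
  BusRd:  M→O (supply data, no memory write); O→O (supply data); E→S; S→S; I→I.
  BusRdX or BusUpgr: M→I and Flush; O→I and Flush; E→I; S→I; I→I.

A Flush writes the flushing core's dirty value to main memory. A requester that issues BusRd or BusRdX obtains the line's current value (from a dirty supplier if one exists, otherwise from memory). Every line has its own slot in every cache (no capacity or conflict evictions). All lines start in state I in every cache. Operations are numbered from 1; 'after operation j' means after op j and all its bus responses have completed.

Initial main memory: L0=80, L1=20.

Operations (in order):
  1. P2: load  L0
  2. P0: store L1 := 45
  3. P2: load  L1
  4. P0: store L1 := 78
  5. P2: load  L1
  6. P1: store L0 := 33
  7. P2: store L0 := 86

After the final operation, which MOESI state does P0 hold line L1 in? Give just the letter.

state = O

step 1: P2: load  L0  ⟶  IIEI  (L0)  txn=BusRd  M[L0]=80
step 2: P0: store L1 := 45  ⟶  MIII  (L1)  txn=BusRdX  M[L1]=20
step 3: P2: load  L1  ⟶  OISI  (L1)  txn=BusRd  M[L1]=20
step 4: P0: store L1 := 78  ⟶  MIII  (L1)  txn=BusUpgr  M[L1]=20
step 5: P2: load  L1  ⟶  OISI  (L1)  txn=BusRd  M[L1]=20
step 6: P1: store L0 := 33  ⟶  IMII  (L0)  txn=BusRdX  M[L0]=80
step 7: P2: store L0 := 86  ⟶  IIMI  (L0)  txn=BusRdX+Flush  M[L0]=33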